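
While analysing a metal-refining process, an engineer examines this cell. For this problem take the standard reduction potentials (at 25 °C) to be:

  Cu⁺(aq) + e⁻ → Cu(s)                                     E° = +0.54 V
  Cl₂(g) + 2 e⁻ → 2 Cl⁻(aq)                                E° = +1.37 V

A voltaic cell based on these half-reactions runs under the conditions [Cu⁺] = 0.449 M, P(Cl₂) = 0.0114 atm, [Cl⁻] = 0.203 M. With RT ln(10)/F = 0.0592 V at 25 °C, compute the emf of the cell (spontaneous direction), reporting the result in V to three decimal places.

Cl₂/Cl⁻ is the cathode (higher E°), Cu⁺/Cu the anode: E°cell = +1.37 − (+0.54) = +0.83 V, n = 2.
Overall: Cl₂(g) + 2 Cu(s) → 2 Cl⁻(aq) + 2 Cu⁺(aq)
Q = [Cl⁻]^2·[Cu⁺]^2 / (P(Cl₂)); log Q = -0.137.
E = E° − (0.0592/n) log Q = +0.83 − (0.0592/2)(-0.137) = +0.834 V.

+0.834 V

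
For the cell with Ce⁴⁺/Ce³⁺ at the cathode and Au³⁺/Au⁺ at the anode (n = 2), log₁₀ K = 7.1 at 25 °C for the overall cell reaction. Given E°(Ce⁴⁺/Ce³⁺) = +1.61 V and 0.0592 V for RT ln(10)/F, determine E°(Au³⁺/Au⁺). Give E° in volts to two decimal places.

E°cell = (0.0592/n)·log K = (0.0592/2)(7.1) = +0.210 V.
Since Ce⁴⁺/Ce³⁺ is the cathode and Au³⁺/Au⁺ the anode, E°cell = E°(Ce⁴⁺/Ce³⁺) − E°(Au³⁺/Au⁺).
So E°(Au³⁺/Au⁺) = E°(Ce⁴⁺/Ce³⁺) − E°cell = (+1.61) − (+0.210) = +1.40 V.

+1.40 V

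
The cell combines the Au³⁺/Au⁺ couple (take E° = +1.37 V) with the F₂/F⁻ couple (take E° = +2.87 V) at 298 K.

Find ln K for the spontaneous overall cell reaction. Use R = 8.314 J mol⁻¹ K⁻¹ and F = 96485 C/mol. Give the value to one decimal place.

Cathode: F₂/F⁻; anode: Au³⁺/Au⁺. E°cell = (+2.87) − (+1.37) = +1.50 V, with n = 2.
ΔG° = −nFE° = −RT ln K, so ln K = nFE°/(RT) = (2)(96485)(+1.50) / ((8.314)(298)) = 116.830.

116.8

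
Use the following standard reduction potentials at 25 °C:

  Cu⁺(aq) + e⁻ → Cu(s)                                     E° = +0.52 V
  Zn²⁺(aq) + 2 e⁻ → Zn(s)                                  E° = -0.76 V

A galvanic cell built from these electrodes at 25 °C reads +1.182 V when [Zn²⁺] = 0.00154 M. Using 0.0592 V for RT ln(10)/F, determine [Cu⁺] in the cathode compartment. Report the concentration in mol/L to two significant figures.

Cu⁺/Cu is the cathode, Zn²⁺/Zn the anode: E°cell = +1.28 V, n = 2.
Overall reaction: 2 Cu⁺(aq) + Zn(s) → 2 Cu(s) + Zn²⁺(aq); Q = [Zn²⁺]^1/[Cu⁺]^2.
From E = E° − (0.0592/n) log Q: log Q = (E° − E)·n/0.0592 = (+1.28 − (+1.182))·2/0.0592 = 3.3108.
So 2·log[Cu⁺] = 1·log(0.00154) − log Q = -2.8125 − (3.3108) = -6.1233; log[Cu⁺] = -6.1233 / 2 = -3.0617; [Cu⁺] = 10^(-3.0617) ≈ 0.00087 M.

0.00087 M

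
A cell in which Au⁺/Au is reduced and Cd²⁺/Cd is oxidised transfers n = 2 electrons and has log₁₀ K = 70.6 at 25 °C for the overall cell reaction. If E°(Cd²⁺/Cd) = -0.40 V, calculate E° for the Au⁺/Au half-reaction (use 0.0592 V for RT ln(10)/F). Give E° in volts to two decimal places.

+1.69 V

E°cell = (0.0592/n)·log K = (0.0592/2)(70.6) = +2.090 V.
Since Au⁺/Au is the cathode and Cd²⁺/Cd the anode, E°cell = E°(Au⁺/Au) − E°(Cd²⁺/Cd).
So E°(Au⁺/Au) = E°cell + E°(Cd²⁺/Cd) = +2.090 + (-0.40) = +1.69 V.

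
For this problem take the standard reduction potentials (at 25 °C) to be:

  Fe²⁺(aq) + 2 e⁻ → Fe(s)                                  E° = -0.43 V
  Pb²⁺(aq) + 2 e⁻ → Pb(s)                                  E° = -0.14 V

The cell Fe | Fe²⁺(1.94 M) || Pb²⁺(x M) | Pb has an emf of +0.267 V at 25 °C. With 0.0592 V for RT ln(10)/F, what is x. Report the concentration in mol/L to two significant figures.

0.32 M

Pb²⁺/Pb is the cathode, Fe²⁺/Fe the anode: E°cell = +0.29 V, n = 2.
Overall reaction: Pb²⁺(aq) + Fe(s) → Pb(s) + Fe²⁺(aq); Q = [Fe²⁺]^1/[Pb²⁺]^1.
From E = E° − (0.0592/n) log Q: log Q = (E° − E)·n/0.0592 = (+0.29 − (+0.267))·2/0.0592 = 0.7770.
So 1·log[Pb²⁺] = 1·log(1.94) − log Q = 0.2878 − (0.7770) = -0.4892; [Pb²⁺] = 10^(-0.4892) ≈ 0.32 M.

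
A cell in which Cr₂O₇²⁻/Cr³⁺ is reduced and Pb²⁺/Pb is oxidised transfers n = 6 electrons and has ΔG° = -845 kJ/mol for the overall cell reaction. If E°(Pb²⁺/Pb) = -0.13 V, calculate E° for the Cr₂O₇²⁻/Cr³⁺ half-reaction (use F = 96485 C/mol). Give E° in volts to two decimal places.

+1.33 V

E°cell = −ΔG°/(nF) = −(-845×10³)/((6)(96485)) = +1.460 V.
Since Cr₂O₇²⁻/Cr³⁺ is the cathode and Pb²⁺/Pb the anode, E°cell = E°(Cr₂O₇²⁻/Cr³⁺) − E°(Pb²⁺/Pb).
So E°(Cr₂O₇²⁻/Cr³⁺) = E°cell + E°(Pb²⁺/Pb) = +1.460 + (-0.13) = +1.33 V.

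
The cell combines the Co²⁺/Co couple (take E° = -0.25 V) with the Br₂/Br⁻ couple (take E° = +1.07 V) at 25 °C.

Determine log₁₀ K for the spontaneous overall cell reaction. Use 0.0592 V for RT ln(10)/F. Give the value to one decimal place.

Cathode: Br₂/Br⁻; anode: Co²⁺/Co. E°cell = +1.32 V, n = 2.
log K = nE°cell / 0.0592 = (2)(+1.32) / 0.0592 = 44.6.

44.6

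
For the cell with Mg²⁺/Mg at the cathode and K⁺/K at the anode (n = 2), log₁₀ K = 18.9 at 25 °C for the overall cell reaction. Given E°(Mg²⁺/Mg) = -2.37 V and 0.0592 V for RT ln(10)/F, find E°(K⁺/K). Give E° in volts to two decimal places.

E°cell = (0.0592/n)·log K = (0.0592/2)(18.9) = +0.559 V.
Since Mg²⁺/Mg is the cathode and K⁺/K the anode, E°cell = E°(Mg²⁺/Mg) − E°(K⁺/K).
So E°(K⁺/K) = E°(Mg²⁺/Mg) − E°cell = (-2.37) − (+0.559) = -2.93 V.

-2.93 V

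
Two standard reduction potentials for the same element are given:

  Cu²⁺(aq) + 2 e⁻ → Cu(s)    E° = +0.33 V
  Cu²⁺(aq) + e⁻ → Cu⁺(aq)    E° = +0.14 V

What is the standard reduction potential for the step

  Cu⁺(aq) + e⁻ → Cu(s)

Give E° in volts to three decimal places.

+0.520 V

Sequential free energies add, so n₃E°₃ = n₁E°₁ + n₂E°₂.
With n₃ = 2, and the known step contributing 1×(+0.14) V, the unknown satisfies 1·E° = 2×(+0.33) − 1×(+0.14) = +0.520.
E° = +0.520 / 1 = +0.520 V.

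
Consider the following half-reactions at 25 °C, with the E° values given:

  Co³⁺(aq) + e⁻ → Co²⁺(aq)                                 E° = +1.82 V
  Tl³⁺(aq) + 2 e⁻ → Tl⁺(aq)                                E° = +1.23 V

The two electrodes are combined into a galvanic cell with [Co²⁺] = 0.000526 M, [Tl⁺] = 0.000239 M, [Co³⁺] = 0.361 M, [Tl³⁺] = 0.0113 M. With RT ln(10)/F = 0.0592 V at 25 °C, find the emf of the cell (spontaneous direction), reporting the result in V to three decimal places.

+0.708 V

Co³⁺/Co²⁺ is the cathode (higher E°), Tl³⁺/Tl⁺ the anode: E°cell = +1.82 − (+1.23) = +0.59 V, n = 2.
Overall: 2 Co³⁺(aq) + Tl⁺(aq) → 2 Co²⁺(aq) + Tl³⁺(aq)
Q = [Co²⁺]^2·[Tl³⁺] / ([Co³⁺]^2·[Tl⁺]); log Q = -3.998.
E = E° − (0.0592/n) log Q = +0.59 − (0.0592/2)(-3.998) = +0.708 V.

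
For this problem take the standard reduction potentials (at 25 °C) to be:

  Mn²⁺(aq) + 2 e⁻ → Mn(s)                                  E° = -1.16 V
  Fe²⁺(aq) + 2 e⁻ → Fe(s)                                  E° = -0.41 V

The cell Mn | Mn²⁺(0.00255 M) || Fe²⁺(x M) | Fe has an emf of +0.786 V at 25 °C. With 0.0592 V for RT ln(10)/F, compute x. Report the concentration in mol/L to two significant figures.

0.042 M

Fe²⁺/Fe is the cathode, Mn²⁺/Mn the anode: E°cell = +0.75 V, n = 2.
Overall reaction: Fe²⁺(aq) + Mn(s) → Fe(s) + Mn²⁺(aq); Q = [Mn²⁺]^1/[Fe²⁺]^1.
From E = E° − (0.0592/n) log Q: log Q = (E° − E)·n/0.0592 = (+0.75 − (+0.786))·2/0.0592 = -1.2162.
So 1·log[Fe²⁺] = 1·log(0.00255) − log Q = -2.5935 − (-1.2162) = -1.3773; [Fe²⁺] = 10^(-1.3773) ≈ 0.042 M.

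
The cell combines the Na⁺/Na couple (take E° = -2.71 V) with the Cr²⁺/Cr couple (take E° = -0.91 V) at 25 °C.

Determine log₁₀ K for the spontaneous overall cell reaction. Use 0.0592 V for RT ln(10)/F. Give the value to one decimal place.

Cathode: Cr²⁺/Cr; anode: Na⁺/Na. E°cell = +1.80 V, n = 2.
log K = nE°cell / 0.0592 = (2)(+1.80) / 0.0592 = 60.8.

60.8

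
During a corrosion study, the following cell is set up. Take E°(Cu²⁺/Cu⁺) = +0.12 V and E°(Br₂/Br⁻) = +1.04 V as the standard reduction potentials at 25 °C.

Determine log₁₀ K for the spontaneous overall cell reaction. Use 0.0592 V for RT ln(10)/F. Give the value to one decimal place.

31.1

Cathode: Br₂/Br⁻; anode: Cu²⁺/Cu⁺. E°cell = +0.92 V, n = 2.
log K = nE°cell / 0.0592 = (2)(+0.92) / 0.0592 = 31.1.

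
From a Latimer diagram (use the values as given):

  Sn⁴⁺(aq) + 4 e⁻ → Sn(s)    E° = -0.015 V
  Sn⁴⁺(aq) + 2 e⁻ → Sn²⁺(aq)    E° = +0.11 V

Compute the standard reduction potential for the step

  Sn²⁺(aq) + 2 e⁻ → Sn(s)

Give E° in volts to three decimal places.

Sequential free energies add, so n₃E°₃ = n₁E°₁ + n₂E°₂.
With n₃ = 4, and the known step contributing 2×(+0.11) V, the unknown satisfies 2·E° = 4×(-0.015) − 2×(+0.11) = -0.280.
E° = -0.280 / 2 = -0.140 V.

-0.140 V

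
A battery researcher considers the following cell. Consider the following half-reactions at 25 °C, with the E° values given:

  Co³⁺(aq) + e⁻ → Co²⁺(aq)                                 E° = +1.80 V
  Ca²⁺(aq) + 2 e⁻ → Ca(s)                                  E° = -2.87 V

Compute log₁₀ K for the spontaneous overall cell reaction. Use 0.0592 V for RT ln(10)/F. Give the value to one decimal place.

Cathode: Co³⁺/Co²⁺; anode: Ca²⁺/Ca. E°cell = +4.67 V, n = 2.
log K = nE°cell / 0.0592 = (2)(+4.67) / 0.0592 = 157.8.

157.8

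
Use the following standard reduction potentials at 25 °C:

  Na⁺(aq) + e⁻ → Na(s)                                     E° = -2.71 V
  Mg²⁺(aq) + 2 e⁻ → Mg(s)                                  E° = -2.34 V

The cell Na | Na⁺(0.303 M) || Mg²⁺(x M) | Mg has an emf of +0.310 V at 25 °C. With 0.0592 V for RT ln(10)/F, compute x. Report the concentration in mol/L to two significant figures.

0.00086 M

Mg²⁺/Mg is the cathode, Na⁺/Na the anode: E°cell = +0.37 V, n = 2.
Overall reaction: Mg²⁺(aq) + 2 Na(s) → Mg(s) + 2 Na⁺(aq); Q = [Na⁺]^2/[Mg²⁺]^1.
From E = E° − (0.0592/n) log Q: log Q = (E° − E)·n/0.0592 = (+0.37 − (+0.310))·2/0.0592 = 2.0270.
So 1·log[Mg²⁺] = 2·log(0.303) − log Q = -1.0371 − (2.0270) = -3.0641; [Mg²⁺] = 10^(-3.0641) ≈ 0.00086 M.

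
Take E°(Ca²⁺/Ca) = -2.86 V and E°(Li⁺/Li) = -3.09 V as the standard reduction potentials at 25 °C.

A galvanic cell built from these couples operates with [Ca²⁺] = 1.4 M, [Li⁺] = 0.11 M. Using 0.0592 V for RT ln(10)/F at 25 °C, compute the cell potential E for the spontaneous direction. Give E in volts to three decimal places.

Ca²⁺/Ca is the cathode (higher E°), Li⁺/Li the anode: E°cell = -2.86 − (-3.09) = +0.23 V, n = 2.
Overall: Ca²⁺(aq) + 2 Li(s) → Ca(s) + 2 Li⁺(aq)
Q = [Li⁺]^2 / ([Ca²⁺]); log Q = -2.063.
E = E° − (0.0592/n) log Q = +0.23 − (0.0592/2)(-2.063) = +0.291 V.

+0.291 V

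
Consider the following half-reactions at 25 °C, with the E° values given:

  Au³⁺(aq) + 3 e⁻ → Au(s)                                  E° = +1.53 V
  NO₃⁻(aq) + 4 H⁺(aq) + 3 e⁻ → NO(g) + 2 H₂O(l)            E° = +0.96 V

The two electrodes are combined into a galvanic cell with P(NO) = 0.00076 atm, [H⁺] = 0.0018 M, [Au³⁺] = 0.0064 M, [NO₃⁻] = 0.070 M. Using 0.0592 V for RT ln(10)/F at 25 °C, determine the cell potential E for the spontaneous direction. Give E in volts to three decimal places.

Au³⁺/Au is the cathode (higher E°), NO₃⁻/NO the anode: E°cell = +1.53 − (+0.96) = +0.57 V, n = 3.
Overall: Au³⁺(aq) + NO(g) + 2 H₂O(l) → Au(s) + NO₃⁻(aq) + 4 H⁺(aq)
Q = [NO₃⁻]·[H⁺]^4 / ([Au³⁺]·P(NO)); log Q = -6.821.
E = E° − (0.0592/n) log Q = +0.57 − (0.0592/3)(-6.821) = +0.705 V.

+0.705 V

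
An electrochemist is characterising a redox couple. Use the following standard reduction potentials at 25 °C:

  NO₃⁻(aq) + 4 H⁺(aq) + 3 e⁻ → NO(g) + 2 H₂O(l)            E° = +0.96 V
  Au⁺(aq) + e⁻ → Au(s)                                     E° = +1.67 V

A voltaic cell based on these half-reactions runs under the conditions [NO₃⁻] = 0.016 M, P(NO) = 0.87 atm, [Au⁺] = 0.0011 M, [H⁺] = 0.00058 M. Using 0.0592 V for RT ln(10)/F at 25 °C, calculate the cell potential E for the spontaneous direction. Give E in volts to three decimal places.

Au⁺/Au is the cathode (higher E°), NO₃⁻/NO the anode: E°cell = +1.67 − (+0.96) = +0.71 V, n = 3.
Overall: 3 Au⁺(aq) + NO(g) + 2 H₂O(l) → 3 Au(s) + NO₃⁻(aq) + 4 H⁺(aq)
Q = [NO₃⁻]·[H⁺]^4 / ([Au⁺]^3·P(NO)); log Q = -5.806.
E = E° − (0.0592/n) log Q = +0.71 − (0.0592/3)(-5.806) = +0.825 V.

+0.825 V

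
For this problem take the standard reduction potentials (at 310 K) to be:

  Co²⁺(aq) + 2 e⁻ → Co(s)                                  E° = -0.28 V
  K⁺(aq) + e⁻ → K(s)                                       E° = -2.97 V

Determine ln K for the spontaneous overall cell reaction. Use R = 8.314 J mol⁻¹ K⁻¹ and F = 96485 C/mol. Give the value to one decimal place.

201.4

Cathode: Co²⁺/Co; anode: K⁺/K. E°cell = (-0.28) − (-2.97) = +2.69 V, with n = 2.
ΔG° = −nFE° = −RT ln K, so ln K = nFE°/(RT) = (2)(96485)(+2.69) / ((8.314)(310)) = 201.405.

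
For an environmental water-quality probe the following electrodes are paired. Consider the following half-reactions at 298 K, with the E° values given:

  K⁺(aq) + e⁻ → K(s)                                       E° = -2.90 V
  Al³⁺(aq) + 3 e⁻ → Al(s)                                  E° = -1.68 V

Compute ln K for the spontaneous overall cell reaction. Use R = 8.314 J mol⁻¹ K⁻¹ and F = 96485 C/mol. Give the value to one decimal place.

142.5

Cathode: Al³⁺/Al; anode: K⁺/K. E°cell = (-1.68) − (-2.90) = +1.22 V, with n = 3.
ΔG° = −nFE° = −RT ln K, so ln K = nFE°/(RT) = (3)(96485)(+1.22) / ((8.314)(298)) = 142.533.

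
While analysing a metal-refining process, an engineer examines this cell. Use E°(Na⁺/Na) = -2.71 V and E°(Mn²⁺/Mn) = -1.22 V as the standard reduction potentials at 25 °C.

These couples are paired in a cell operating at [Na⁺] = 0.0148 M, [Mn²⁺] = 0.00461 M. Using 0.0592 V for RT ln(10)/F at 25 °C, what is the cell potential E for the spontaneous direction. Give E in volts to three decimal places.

Mn²⁺/Mn is the cathode (higher E°), Na⁺/Na the anode: E°cell = -1.22 − (-2.71) = +1.49 V, n = 2.
Overall: Mn²⁺(aq) + 2 Na(s) → Mn(s) + 2 Na⁺(aq)
Q = [Na⁺]^2 / ([Mn²⁺]); log Q = -1.323.
E = E° − (0.0592/n) log Q = +1.49 − (0.0592/2)(-1.323) = +1.529 V.

+1.529 V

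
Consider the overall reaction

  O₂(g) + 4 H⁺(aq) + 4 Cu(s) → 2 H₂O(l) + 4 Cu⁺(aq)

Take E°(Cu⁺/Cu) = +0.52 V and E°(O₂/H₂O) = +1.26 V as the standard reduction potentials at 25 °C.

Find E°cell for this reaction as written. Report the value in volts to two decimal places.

+0.74 V

The O₂/H₂O couple has the higher reduction potential, so it is the cathode; Cu⁺/Cu is oxidised at the anode.
E°cell = E°(cathode) − E°(anode) = (+1.26) − (+0.52) = +0.74 V.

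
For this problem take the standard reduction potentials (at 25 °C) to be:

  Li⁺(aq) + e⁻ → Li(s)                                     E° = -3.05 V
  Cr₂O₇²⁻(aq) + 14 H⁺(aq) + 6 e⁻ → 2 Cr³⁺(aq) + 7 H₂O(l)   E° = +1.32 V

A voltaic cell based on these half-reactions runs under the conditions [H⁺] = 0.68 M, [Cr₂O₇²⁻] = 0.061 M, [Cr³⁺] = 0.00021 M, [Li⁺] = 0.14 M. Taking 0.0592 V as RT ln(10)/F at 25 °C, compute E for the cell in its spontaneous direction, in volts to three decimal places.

Cr₂O₇²⁻/Cr³⁺ is the cathode (higher E°), Li⁺/Li the anode: E°cell = +1.32 − (-3.05) = +4.37 V, n = 6.
Overall: Cr₂O₇²⁻(aq) + 14 H⁺(aq) + 6 Li(s) → 2 Cr³⁺(aq) + 7 H₂O(l) + 6 Li⁺(aq)
Q = [Cr³⁺]^2·[Li⁺]^6 / ([Cr₂O₇²⁻]·[H⁺]^14); log Q = -8.919.
E = E° − (0.0592/n) log Q = +4.37 − (0.0592/6)(-8.919) = +4.458 V.

+4.458 V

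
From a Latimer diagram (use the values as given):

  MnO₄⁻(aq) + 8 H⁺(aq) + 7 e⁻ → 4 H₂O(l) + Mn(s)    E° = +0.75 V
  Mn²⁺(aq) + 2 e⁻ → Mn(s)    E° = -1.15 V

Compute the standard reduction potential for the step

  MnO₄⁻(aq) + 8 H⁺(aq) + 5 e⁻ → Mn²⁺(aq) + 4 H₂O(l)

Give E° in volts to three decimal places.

Sequential free energies add, so n₃E°₃ = n₁E°₁ + n₂E°₂.
With n₃ = 7, and the known step contributing 2×(-1.15) V, the unknown satisfies 5·E° = 7×(+0.75) − 2×(-1.15) = +7.550.
E° = +7.550 / 5 = +1.510 V.

+1.510 V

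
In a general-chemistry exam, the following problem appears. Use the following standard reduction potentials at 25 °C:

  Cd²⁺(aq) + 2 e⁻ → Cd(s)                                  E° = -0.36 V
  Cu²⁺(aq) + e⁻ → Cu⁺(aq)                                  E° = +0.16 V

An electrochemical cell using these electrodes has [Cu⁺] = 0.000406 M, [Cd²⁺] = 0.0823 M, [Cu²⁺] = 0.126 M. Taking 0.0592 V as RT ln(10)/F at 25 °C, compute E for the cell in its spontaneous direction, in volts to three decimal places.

Cu²⁺/Cu⁺ is the cathode (higher E°), Cd²⁺/Cd the anode: E°cell = +0.16 − (-0.36) = +0.52 V, n = 2.
Overall: 2 Cu²⁺(aq) + Cd(s) → 2 Cu⁺(aq) + Cd²⁺(aq)
Q = [Cu⁺]^2·[Cd²⁺] / ([Cu²⁺]^2); log Q = -6.068.
E = E° − (0.0592/n) log Q = +0.52 − (0.0592/2)(-6.068) = +0.700 V.

+0.700 V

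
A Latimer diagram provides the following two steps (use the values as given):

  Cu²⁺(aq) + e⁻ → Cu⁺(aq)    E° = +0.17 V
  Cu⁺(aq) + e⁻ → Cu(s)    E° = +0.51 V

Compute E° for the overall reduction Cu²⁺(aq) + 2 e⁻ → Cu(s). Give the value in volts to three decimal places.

+0.340 V

Standard free energies of sequential steps add: ΔG°₃ = ΔG°₁ + ΔG°₂, so n₃E°₃ = n₁E°₁ + n₂E°₂.
E°₃ = (1×+0.17 + 1×+0.51) / 2 = (+0.680) / 2 = +0.340 V.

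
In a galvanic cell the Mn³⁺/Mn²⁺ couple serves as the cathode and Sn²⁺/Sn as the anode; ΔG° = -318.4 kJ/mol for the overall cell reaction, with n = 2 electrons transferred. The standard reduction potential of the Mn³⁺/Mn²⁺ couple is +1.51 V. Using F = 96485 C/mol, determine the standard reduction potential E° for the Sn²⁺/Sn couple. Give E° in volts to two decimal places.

-0.14 V

E°cell = −ΔG°/(nF) = −(-318.4×10³)/((2)(96485)) = +1.650 V.
Since Mn³⁺/Mn²⁺ is the cathode and Sn²⁺/Sn the anode, E°cell = E°(Mn³⁺/Mn²⁺) − E°(Sn²⁺/Sn).
So E°(Sn²⁺/Sn) = E°(Mn³⁺/Mn²⁺) − E°cell = (+1.51) − (+1.650) = -0.14 V.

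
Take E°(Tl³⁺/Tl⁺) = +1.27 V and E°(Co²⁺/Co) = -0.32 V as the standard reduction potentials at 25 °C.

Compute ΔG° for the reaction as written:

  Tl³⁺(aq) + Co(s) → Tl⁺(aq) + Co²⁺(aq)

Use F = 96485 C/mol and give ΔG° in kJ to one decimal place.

-306.8 kJ

As written, Tl³⁺/Tl⁺ is reduced (cathode) and Co²⁺/Co is oxidised (anode), so E°cell = (+1.27) − (-0.32) = +1.59 V.
Balancing electrons gives n = 2.
ΔG° = −nFE° = −(2)(96485)(+1.59) = -306,822 J = -306.8 kJ.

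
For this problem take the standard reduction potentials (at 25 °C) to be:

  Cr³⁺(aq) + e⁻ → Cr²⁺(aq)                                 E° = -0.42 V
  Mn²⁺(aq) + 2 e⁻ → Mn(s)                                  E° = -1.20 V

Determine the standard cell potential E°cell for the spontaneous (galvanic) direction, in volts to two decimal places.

The Cr³⁺/Cr²⁺ couple has the higher reduction potential, so it is the cathode; Mn²⁺/Mn is oxidised at the anode.
E°cell = E°(cathode) − E°(anode) = (-0.42) − (-1.20) = +0.78 V.
Since E°cell > 0, the reaction is spontaneous under standard conditions.

+0.78 V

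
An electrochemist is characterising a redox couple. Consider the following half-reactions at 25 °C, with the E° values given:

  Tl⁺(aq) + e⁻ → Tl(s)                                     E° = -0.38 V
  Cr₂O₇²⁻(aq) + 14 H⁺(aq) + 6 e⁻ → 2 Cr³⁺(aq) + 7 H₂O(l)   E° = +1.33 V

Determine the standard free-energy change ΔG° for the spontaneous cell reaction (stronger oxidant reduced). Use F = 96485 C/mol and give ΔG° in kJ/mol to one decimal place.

Cr₂O₇²⁻/Cr³⁺ (E° = +1.33 V) is the cathode; Tl⁺/Tl (E° = -0.38 V) is the anode, so E°cell = +1.71 V.
Balancing electrons gives n = 6 (lcm of 6 and 1).
ΔG° = −nFE° = −(6)(96485)(+1.71) = -989,936 J = -989.9 kJ/mol.

-989.9 kJ/mol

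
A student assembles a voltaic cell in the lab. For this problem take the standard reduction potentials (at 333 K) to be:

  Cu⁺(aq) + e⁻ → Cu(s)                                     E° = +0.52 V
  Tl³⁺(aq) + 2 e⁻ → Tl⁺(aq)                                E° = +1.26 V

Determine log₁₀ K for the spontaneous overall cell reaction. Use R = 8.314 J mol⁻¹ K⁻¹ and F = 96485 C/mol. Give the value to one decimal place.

22.4

Cathode: Tl³⁺/Tl⁺; anode: Cu⁺/Cu. E°cell = (+1.26) − (+0.52) = +0.74 V, with n = 2.
ΔG° = −nFE° = −RT ln K, so ln K = nFE°/(RT) = (2)(96485)(+0.74) / ((8.314)(333)) = 51.578.
log₁₀ K = 51.578 / ln 10 = 22.4.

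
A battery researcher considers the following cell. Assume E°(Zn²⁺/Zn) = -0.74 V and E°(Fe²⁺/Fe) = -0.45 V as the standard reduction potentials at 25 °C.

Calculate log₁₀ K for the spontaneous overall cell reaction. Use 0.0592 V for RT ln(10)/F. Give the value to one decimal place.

Cathode: Fe²⁺/Fe; anode: Zn²⁺/Zn. E°cell = +0.29 V, n = 2.
log K = nE°cell / 0.0592 = (2)(+0.29) / 0.0592 = 9.8.

9.8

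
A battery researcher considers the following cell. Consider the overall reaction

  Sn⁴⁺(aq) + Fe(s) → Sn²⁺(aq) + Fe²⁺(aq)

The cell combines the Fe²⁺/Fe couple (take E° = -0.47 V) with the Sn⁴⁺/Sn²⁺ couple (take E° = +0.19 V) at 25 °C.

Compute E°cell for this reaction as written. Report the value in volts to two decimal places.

+0.66 V

The Sn⁴⁺/Sn²⁺ couple has the higher reduction potential, so it is the cathode; Fe²⁺/Fe is oxidised at the anode.
E°cell = E°(cathode) − E°(anode) = (+0.19) − (-0.47) = +0.66 V.
Since E°cell > 0, the reaction is spontaneous under standard conditions.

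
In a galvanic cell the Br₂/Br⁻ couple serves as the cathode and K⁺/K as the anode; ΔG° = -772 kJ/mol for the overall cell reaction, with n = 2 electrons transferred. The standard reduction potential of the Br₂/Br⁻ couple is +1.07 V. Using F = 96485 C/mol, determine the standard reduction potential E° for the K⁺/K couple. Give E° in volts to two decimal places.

E°cell = −ΔG°/(nF) = −(-772×10³)/((2)(96485)) = +4.001 V.
Since Br₂/Br⁻ is the cathode and K⁺/K the anode, E°cell = E°(Br₂/Br⁻) − E°(K⁺/K).
So E°(K⁺/K) = E°(Br₂/Br⁻) − E°cell = (+1.07) − (+4.001) = -2.93 V.

-2.93 V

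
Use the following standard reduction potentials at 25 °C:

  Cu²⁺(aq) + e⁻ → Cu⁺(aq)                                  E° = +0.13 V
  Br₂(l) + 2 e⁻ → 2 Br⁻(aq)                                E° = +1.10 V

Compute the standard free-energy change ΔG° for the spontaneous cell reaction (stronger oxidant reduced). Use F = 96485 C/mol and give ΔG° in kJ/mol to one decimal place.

-187.2 kJ/mol

Br₂/Br⁻ (E° = +1.10 V) is the cathode; Cu²⁺/Cu⁺ (E° = +0.13 V) is the anode, so E°cell = +0.97 V.
Balancing electrons gives n = 2 (lcm of 2 and 1).
ΔG° = −nFE° = −(2)(96485)(+0.97) = -187,181 J = -187.2 kJ/mol.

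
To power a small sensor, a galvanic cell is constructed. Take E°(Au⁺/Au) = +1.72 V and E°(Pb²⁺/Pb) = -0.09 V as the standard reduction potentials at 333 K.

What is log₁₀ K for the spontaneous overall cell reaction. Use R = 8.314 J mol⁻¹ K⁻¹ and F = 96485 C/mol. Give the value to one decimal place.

Cathode: Au⁺/Au; anode: Pb²⁺/Pb. E°cell = (+1.72) − (-0.09) = +1.81 V, with n = 2.
ΔG° = −nFE° = −RT ln K, so ln K = nFE°/(RT) = (2)(96485)(+1.81) / ((8.314)(333)) = 126.158.
log₁₀ K = 126.158 / ln 10 = 54.8.

54.8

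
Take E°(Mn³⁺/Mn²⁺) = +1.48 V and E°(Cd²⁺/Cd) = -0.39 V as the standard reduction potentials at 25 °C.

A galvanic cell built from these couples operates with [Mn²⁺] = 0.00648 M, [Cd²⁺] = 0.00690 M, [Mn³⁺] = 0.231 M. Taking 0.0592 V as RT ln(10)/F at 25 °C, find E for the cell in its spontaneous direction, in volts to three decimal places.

+2.026 V

Mn³⁺/Mn²⁺ is the cathode (higher E°), Cd²⁺/Cd the anode: E°cell = +1.48 − (-0.39) = +1.87 V, n = 2.
Overall: 2 Mn³⁺(aq) + Cd(s) → 2 Mn²⁺(aq) + Cd²⁺(aq)
Q = [Mn²⁺]^2·[Cd²⁺] / ([Mn³⁺]^2); log Q = -5.265.
E = E° − (0.0592/n) log Q = +1.87 − (0.0592/2)(-5.265) = +2.026 V.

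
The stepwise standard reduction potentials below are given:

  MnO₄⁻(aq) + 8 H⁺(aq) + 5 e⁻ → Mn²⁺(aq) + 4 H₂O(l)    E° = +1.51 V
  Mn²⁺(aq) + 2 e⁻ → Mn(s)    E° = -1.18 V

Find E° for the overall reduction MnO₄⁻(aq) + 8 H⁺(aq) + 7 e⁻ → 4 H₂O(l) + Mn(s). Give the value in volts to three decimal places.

Since ΔG° = −nFE° is additive over sequential reductions, n₃E°₃ = n₁E°₁ + n₂E°₂.
E°₃ = (5×+1.51 + 2×-1.18) / 7 = (+5.190) / 7 = +0.741 V.
Simply averaging or adding the two E° values would be wrong; the electron-weighted sum is required.

+0.741 V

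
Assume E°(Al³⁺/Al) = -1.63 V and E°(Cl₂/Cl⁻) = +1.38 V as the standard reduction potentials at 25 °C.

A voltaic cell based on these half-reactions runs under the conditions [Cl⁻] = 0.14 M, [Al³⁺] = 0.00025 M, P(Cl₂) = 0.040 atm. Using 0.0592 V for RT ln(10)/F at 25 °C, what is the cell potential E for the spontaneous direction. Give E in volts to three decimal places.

Cl₂/Cl⁻ is the cathode (higher E°), Al³⁺/Al the anode: E°cell = +1.38 − (-1.63) = +3.01 V, n = 6.
Overall: 3 Cl₂(g) + 2 Al(s) → 6 Cl⁻(aq) + 2 Al³⁺(aq)
Q = [Cl⁻]^6·[Al³⁺]^2 / (P(Cl₂)^3); log Q = -8.134.
E = E° − (0.0592/n) log Q = +3.01 − (0.0592/6)(-8.134) = +3.090 V.

+3.090 V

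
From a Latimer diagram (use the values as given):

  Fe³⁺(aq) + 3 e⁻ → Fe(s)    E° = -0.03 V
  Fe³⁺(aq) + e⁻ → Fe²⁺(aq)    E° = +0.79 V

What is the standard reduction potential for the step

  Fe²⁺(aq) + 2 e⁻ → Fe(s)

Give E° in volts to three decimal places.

-0.440 V

Sequential free energies add, so n₃E°₃ = n₁E°₁ + n₂E°₂.
With n₃ = 3, and the known step contributing 1×(+0.79) V, the unknown satisfies 2·E° = 3×(-0.03) − 1×(+0.79) = -0.880.
E° = -0.880 / 2 = -0.440 V.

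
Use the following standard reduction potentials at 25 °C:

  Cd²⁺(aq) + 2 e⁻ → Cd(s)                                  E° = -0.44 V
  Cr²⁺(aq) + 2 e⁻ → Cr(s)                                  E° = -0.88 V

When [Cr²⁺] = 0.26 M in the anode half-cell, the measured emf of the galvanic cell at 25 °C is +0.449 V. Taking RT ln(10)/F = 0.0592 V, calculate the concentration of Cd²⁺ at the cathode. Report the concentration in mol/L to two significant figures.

0.52 M

Cd²⁺/Cd is the cathode, Cr²⁺/Cr the anode: E°cell = +0.44 V, n = 2.
Overall reaction: Cd²⁺(aq) + Cr(s) → Cd(s) + Cr²⁺(aq); Q = [Cr²⁺]^1/[Cd²⁺]^1.
From E = E° − (0.0592/n) log Q: log Q = (E° − E)·n/0.0592 = (+0.44 − (+0.449))·2/0.0592 = -0.3041.
So 1·log[Cd²⁺] = 1·log(0.26) − log Q = -0.5850 − (-0.3041) = -0.2809; [Cd²⁺] = 10^(-0.2809) ≈ 0.52 M.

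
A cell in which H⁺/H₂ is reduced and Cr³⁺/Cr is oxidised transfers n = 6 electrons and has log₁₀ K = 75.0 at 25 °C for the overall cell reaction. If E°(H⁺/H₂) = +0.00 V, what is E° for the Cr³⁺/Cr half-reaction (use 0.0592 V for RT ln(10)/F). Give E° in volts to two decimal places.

-0.74 V

E°cell = (0.0592/n)·log K = (0.0592/6)(75.0) = +0.740 V.
Since H⁺/H₂ is the cathode and Cr³⁺/Cr the anode, E°cell = E°(H⁺/H₂) − E°(Cr³⁺/Cr).
So E°(Cr³⁺/Cr) = E°(H⁺/H₂) − E°cell = (+0.00) − (+0.740) = -0.74 V.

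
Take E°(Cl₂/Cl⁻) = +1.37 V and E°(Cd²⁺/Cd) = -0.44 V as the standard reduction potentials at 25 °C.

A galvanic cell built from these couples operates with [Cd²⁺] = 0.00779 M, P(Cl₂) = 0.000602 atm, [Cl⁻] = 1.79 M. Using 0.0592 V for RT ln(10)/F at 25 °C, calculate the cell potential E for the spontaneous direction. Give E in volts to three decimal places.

Cl₂/Cl⁻ is the cathode (higher E°), Cd²⁺/Cd the anode: E°cell = +1.37 − (-0.44) = +1.81 V, n = 2.
Overall: Cl₂(g) + Cd(s) → 2 Cl⁻(aq) + Cd²⁺(aq)
Q = [Cl⁻]^2·[Cd²⁺] / (P(Cl₂)); log Q = 1.618.
E = E° − (0.0592/n) log Q = +1.81 − (0.0592/2)(1.618) = +1.762 V.

+1.762 V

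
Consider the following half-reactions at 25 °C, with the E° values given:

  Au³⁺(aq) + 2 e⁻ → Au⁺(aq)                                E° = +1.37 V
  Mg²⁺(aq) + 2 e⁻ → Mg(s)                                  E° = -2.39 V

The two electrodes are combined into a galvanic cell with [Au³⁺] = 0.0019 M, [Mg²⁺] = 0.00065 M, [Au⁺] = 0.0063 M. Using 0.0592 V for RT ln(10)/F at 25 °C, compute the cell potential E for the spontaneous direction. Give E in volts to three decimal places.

+3.839 V

Au³⁺/Au⁺ is the cathode (higher E°), Mg²⁺/Mg the anode: E°cell = +1.37 − (-2.39) = +3.76 V, n = 2.
Overall: Au³⁺(aq) + Mg(s) → Au⁺(aq) + Mg²⁺(aq)
Q = [Au⁺]·[Mg²⁺] / ([Au³⁺]); log Q = -2.666.
E = E° − (0.0592/n) log Q = +3.76 − (0.0592/2)(-2.666) = +3.839 V.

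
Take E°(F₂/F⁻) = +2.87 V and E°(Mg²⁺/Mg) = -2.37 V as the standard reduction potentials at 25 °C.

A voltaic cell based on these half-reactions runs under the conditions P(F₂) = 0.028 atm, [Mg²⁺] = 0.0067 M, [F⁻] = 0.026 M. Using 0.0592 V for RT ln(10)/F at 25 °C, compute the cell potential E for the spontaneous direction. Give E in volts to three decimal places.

F₂/F⁻ is the cathode (higher E°), Mg²⁺/Mg the anode: E°cell = +2.87 − (-2.37) = +5.24 V, n = 2.
Overall: F₂(g) + Mg(s) → 2 F⁻(aq) + Mg²⁺(aq)
Q = [F⁻]^2·[Mg²⁺] / (P(F₂)); log Q = -3.791.
E = E° − (0.0592/n) log Q = +5.24 − (0.0592/2)(-3.791) = +5.352 V.

+5.352 V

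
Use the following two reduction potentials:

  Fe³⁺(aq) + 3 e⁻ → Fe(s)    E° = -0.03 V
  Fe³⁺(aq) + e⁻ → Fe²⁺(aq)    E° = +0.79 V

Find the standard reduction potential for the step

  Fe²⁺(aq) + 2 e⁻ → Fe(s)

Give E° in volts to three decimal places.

Sequential free energies add, so n₃E°₃ = n₁E°₁ + n₂E°₂.
With n₃ = 3, and the known step contributing 1×(+0.79) V, the unknown satisfies 2·E° = 3×(-0.03) − 1×(+0.79) = -0.880.
E° = -0.880 / 2 = -0.440 V.

-0.440 V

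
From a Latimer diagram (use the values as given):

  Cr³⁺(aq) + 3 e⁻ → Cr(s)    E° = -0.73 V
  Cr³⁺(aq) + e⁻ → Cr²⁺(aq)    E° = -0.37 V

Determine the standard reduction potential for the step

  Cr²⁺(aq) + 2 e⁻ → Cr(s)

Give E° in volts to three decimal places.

-0.910 V

Sequential free energies add, so n₃E°₃ = n₁E°₁ + n₂E°₂.
With n₃ = 3, and the known step contributing 1×(-0.37) V, the unknown satisfies 2·E° = 3×(-0.73) − 1×(-0.37) = -1.820.
E° = -1.820 / 2 = -0.910 V.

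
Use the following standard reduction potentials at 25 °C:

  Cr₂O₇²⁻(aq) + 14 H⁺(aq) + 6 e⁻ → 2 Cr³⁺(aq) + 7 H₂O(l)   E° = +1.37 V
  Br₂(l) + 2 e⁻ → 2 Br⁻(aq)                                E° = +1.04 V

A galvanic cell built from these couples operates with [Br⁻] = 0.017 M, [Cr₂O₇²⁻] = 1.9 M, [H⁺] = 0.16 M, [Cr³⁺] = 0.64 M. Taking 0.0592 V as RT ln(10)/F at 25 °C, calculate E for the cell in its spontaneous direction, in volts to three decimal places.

Cr₂O₇²⁻/Cr³⁺ is the cathode (higher E°), Br₂/Br⁻ the anode: E°cell = +1.37 − (+1.04) = +0.33 V, n = 6.
Overall: Cr₂O₇²⁻(aq) + 14 H⁺(aq) + 6 Br⁻(aq) → 2 Cr³⁺(aq) + 7 H₂O(l) + 3 Br₂(l)
Q = [Cr³⁺]^2 / ([Cr₂O₇²⁻]·[H⁺]^14·[Br⁻]^6); log Q = 21.093.
E = E° − (0.0592/n) log Q = +0.33 − (0.0592/6)(21.093) = +0.122 V.

+0.122 V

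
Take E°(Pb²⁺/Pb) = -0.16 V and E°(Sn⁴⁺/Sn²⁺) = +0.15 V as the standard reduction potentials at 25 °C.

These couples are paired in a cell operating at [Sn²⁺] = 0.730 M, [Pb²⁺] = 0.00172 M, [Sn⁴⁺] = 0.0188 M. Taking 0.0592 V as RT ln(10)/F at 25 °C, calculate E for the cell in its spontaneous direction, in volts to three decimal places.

+0.345 V

Sn⁴⁺/Sn²⁺ is the cathode (higher E°), Pb²⁺/Pb the anode: E°cell = +0.15 − (-0.16) = +0.31 V, n = 2.
Overall: Sn⁴⁺(aq) + Pb(s) → Sn²⁺(aq) + Pb²⁺(aq)
Q = [Sn²⁺]·[Pb²⁺] / ([Sn⁴⁺]); log Q = -1.175.
E = E° − (0.0592/n) log Q = +0.31 − (0.0592/2)(-1.175) = +0.345 V.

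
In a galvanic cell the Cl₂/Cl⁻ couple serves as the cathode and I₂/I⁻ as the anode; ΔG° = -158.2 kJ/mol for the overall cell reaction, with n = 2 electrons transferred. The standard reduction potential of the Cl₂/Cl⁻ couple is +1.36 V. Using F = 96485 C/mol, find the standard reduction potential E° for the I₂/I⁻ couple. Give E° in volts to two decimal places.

+0.54 V

E°cell = −ΔG°/(nF) = −(-158.2×10³)/((2)(96485)) = +0.820 V.
Since Cl₂/Cl⁻ is the cathode and I₂/I⁻ the anode, E°cell = E°(Cl₂/Cl⁻) − E°(I₂/I⁻).
So E°(I₂/I⁻) = E°(Cl₂/Cl⁻) − E°cell = (+1.36) − (+0.820) = +0.54 V.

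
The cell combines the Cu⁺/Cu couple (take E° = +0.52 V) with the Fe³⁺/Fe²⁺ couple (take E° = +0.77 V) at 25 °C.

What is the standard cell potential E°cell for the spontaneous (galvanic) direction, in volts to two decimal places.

The Fe³⁺/Fe²⁺ couple has the higher reduction potential, so it is the cathode; Cu⁺/Cu is oxidised at the anode.
E°cell = E°(cathode) − E°(anode) = (+0.77) − (+0.52) = +0.25 V.
Since E°cell > 0, the reaction is spontaneous under standard conditions.

+0.25 V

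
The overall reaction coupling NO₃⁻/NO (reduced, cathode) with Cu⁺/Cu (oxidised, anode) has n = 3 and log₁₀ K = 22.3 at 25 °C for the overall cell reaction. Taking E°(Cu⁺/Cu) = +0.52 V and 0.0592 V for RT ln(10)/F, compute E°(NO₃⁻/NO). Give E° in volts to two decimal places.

E°cell = (0.0592/n)·log K = (0.0592/3)(22.3) = +0.440 V.
Since NO₃⁻/NO is the cathode and Cu⁺/Cu the anode, E°cell = E°(NO₃⁻/NO) − E°(Cu⁺/Cu).
So E°(NO₃⁻/NO) = E°cell + E°(Cu⁺/Cu) = +0.440 + (+0.52) = +0.96 V.

+0.96 V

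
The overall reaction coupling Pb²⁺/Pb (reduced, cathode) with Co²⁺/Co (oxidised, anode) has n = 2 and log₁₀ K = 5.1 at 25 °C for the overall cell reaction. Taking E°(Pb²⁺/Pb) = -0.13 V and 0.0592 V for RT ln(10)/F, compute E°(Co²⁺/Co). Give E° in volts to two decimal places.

E°cell = (0.0592/n)·log K = (0.0592/2)(5.1) = +0.151 V.
Since Pb²⁺/Pb is the cathode and Co²⁺/Co the anode, E°cell = E°(Pb²⁺/Pb) − E°(Co²⁺/Co).
So E°(Co²⁺/Co) = E°(Pb²⁺/Pb) − E°cell = (-0.13) − (+0.151) = -0.28 V.

-0.28 V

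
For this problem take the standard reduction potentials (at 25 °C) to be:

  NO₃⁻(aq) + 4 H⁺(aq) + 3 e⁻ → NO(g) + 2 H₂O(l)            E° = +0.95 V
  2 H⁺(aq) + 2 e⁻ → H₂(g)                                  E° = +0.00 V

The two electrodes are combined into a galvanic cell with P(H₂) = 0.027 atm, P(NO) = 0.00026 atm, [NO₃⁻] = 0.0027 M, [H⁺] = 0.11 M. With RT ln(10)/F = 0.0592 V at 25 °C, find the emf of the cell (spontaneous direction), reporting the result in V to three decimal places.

NO₃⁻/NO is the cathode (higher E°), H⁺/H₂ the anode: E°cell = +0.95 − (+0.00) = +0.95 V, n = 6.
Overall: 2 NO₃⁻(aq) + 2 H⁺(aq) + 3 H₂(g) → 2 NO(g) + 4 H₂O(l)
Q = P(NO)^2 / ([NO₃⁻]^2·[H⁺]^2·P(H₂)^3); log Q = 4.590.
E = E° − (0.0592/n) log Q = +0.95 − (0.0592/6)(4.590) = +0.905 V.

+0.905 V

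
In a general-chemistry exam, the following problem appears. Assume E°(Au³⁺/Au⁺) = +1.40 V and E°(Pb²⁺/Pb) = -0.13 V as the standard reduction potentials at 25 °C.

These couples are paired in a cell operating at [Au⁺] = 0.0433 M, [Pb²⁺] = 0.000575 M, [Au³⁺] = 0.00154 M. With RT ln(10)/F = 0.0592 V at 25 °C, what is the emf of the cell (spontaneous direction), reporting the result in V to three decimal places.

+1.583 V

Au³⁺/Au⁺ is the cathode (higher E°), Pb²⁺/Pb the anode: E°cell = +1.40 − (-0.13) = +1.53 V, n = 2.
Overall: Au³⁺(aq) + Pb(s) → Au⁺(aq) + Pb²⁺(aq)
Q = [Au⁺]·[Pb²⁺] / ([Au³⁺]); log Q = -1.791.
E = E° − (0.0592/n) log Q = +1.53 − (0.0592/2)(-1.791) = +1.583 V.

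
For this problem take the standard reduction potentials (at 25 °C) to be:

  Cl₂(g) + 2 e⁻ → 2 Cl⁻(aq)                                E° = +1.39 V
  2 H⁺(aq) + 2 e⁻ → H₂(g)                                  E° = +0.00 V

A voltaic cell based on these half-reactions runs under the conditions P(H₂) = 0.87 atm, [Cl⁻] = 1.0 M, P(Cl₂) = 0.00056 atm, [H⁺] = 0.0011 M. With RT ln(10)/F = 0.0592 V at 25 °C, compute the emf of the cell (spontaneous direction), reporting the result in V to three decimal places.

Cl₂/Cl⁻ is the cathode (higher E°), H⁺/H₂ the anode: E°cell = +1.39 − (+0.00) = +1.39 V, n = 2.
Overall: Cl₂(g) + H₂(g) → 2 Cl⁻(aq) + 2 H⁺(aq)
Q = [Cl⁻]^2·[H⁺]^2 / (P(Cl₂)·P(H₂)); log Q = -2.605.
E = E° − (0.0592/n) log Q = +1.39 − (0.0592/2)(-2.605) = +1.467 V.

+1.467 V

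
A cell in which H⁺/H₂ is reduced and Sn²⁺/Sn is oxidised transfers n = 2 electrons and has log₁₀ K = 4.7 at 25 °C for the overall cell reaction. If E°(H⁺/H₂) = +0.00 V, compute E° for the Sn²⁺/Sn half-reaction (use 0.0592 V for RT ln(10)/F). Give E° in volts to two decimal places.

-0.14 V

E°cell = (0.0592/n)·log K = (0.0592/2)(4.7) = +0.139 V.
Since H⁺/H₂ is the cathode and Sn²⁺/Sn the anode, E°cell = E°(H⁺/H₂) − E°(Sn²⁺/Sn).
So E°(Sn²⁺/Sn) = E°(H⁺/H₂) − E°cell = (+0.00) − (+0.139) = -0.14 V.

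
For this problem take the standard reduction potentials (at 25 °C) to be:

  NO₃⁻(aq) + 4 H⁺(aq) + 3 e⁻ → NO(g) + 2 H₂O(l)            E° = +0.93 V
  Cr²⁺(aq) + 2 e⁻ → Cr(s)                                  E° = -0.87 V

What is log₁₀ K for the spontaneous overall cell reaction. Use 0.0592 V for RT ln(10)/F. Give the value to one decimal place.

Cathode: NO₃⁻/NO; anode: Cr²⁺/Cr. E°cell = +1.80 V, n = 6.
log K = nE°cell / 0.0592 = (6)(+1.80) / 0.0592 = 182.4.

182.4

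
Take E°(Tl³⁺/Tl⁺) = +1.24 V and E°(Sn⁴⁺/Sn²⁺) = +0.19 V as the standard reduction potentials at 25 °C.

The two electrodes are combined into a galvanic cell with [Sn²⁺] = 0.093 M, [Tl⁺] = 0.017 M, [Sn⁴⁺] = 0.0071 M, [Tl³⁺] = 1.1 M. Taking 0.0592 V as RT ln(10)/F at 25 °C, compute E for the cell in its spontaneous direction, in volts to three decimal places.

+1.137 V

Tl³⁺/Tl⁺ is the cathode (higher E°), Sn⁴⁺/Sn²⁺ the anode: E°cell = +1.24 − (+0.19) = +1.05 V, n = 2.
Overall: Tl³⁺(aq) + Sn²⁺(aq) → Tl⁺(aq) + Sn⁴⁺(aq)
Q = [Tl⁺]·[Sn⁴⁺] / ([Tl³⁺]·[Sn²⁺]); log Q = -2.928.
E = E° − (0.0592/n) log Q = +1.05 − (0.0592/2)(-2.928) = +1.137 V.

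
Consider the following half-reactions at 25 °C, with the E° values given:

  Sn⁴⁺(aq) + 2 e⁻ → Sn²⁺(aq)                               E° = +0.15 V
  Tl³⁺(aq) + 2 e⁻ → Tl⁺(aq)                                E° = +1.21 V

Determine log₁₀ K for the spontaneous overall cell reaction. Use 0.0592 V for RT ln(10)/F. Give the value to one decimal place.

35.8

Cathode: Tl³⁺/Tl⁺; anode: Sn⁴⁺/Sn²⁺. E°cell = +1.06 V, n = 2.
log K = nE°cell / 0.0592 = (2)(+1.06) / 0.0592 = 35.8.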